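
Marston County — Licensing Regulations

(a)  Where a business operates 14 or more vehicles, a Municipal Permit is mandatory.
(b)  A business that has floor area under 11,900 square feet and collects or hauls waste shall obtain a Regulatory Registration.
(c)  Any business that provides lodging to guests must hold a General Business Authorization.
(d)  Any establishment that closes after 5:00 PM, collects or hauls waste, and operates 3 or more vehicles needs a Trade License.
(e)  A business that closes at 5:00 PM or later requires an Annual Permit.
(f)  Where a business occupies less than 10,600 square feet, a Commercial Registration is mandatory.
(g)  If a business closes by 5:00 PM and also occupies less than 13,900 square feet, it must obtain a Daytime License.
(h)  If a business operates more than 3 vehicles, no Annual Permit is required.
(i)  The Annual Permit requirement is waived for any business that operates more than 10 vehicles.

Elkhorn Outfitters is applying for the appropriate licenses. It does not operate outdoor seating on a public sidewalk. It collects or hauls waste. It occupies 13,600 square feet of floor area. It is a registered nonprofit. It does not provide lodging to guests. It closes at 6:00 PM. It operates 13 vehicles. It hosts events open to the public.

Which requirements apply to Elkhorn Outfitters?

(a) vehicles 13 < 14 → Municipal Permit not required.
(b) floor area 13,600 square feet ≥ 11,900 square feet; collects or hauls waste → Regulatory Registration not required.
(c) does not provide lodging to guests → General Business Authorization not required.
(d) closes 6:00 PM, after 5:00 PM; collects or hauls waste; vehicles 13 ≥ 3 → Trade License required.
(e) closes 6:00 PM, after 5:00 PM → Annual Permit required.
(f) floor area 13,600 square feet ≥ 10,600 square feet → Commercial Registration not required.
(g) closes 6:00 PM, after 5:00 PM; floor area 13,600 square feet < 13,900 square feet → Daytime License not required.
(h) vehicles 13 > 3 → exempt from Annual Permit.
(i) vehicles 13 > 10 → exempt from Annual Permit.

Trade License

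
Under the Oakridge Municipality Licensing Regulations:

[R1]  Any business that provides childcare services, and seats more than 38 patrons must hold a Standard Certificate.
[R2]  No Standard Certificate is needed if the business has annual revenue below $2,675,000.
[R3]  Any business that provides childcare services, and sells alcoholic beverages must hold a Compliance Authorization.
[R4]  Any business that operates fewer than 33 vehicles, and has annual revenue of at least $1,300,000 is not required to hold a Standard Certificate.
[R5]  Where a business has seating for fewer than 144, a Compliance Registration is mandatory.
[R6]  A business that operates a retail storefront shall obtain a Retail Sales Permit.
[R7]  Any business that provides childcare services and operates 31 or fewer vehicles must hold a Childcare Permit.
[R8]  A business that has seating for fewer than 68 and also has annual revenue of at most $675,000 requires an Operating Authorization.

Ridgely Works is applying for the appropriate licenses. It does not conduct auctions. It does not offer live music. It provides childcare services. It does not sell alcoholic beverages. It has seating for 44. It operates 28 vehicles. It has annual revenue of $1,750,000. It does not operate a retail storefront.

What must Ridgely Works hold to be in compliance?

Childcare Permit, Compliance Registration

[R1] provides childcare services; seating 44 > 38 → Standard Certificate required.
[R2] revenue $1,750,000 < $2,675,000 → exempt from Standard Certificate.
[R3] provides childcare services; does not sell alcoholic beverages → Compliance Authorization not required.
[R4] vehicles 28 < 33; revenue $1,750,000 ≥ $1,300,000 → exempt from Standard Certificate.
[R5] seating 44 < 144 → Compliance Registration required.
[R6] does not operate a retail storefront → Retail Sales Permit not required.
[R7] provides childcare services; vehicles 28 ≤ 31 → Childcare Permit required.
[R8] seating 44 < 68; revenue $1,750,000 > $675,000 → Operating Authorization not required.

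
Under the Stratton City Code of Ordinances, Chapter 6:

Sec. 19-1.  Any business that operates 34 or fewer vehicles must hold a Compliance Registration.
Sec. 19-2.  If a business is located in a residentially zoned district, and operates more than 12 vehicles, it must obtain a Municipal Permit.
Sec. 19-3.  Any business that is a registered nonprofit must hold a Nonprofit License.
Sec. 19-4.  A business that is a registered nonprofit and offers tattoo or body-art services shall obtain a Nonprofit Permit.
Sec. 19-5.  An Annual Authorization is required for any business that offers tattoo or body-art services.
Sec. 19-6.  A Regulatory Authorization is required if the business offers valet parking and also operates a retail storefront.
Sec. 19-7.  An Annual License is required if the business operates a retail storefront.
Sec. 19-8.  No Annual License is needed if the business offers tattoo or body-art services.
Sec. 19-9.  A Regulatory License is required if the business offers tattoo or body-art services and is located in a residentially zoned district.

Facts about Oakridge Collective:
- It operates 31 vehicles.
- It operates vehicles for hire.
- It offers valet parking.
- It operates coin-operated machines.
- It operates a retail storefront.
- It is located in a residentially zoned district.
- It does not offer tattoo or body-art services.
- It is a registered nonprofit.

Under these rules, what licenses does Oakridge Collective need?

Annual License, Compliance Registration, Municipal Permit, Nonprofit License, Regulatory Authorization

Sec. 19-1. vehicles 31 ≤ 34 → Compliance Registration required.
Sec. 19-2. is located in a residentially zoned district; vehicles 31 > 12 → Municipal Permit required.
Sec. 19-3. is a registered nonprofit → Nonprofit License required.
Sec. 19-4. is a registered nonprofit; does not offer tattoo or body-art services → Nonprofit Permit not required.
Sec. 19-5. does not offer tattoo or body-art services → Annual Authorization not required.
Sec. 19-6. offers valet parking; operates a retail storefront → Regulatory Authorization required.
Sec. 19-7. operates a retail storefront → Annual License required.
Sec. 19-8. does not offer tattoo or body-art services → Annual License exemption does not apply.
Sec. 19-9. does not offer tattoo or body-art services; is located in a residentially zoned district → Regulatory License not required.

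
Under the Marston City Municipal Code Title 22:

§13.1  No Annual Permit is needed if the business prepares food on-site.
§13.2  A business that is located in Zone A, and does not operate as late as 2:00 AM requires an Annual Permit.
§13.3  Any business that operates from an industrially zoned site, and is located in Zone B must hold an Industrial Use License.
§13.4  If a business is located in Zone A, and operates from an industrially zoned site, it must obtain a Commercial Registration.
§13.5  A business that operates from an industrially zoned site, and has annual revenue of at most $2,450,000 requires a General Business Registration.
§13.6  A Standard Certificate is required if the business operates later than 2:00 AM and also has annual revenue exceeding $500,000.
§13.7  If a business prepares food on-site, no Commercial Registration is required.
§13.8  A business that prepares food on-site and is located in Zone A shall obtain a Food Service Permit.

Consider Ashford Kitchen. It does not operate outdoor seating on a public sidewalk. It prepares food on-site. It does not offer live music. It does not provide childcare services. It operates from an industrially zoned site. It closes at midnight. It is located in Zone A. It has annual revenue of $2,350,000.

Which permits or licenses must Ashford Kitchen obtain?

§13.1 prepares food on-site → exempt from Annual Permit.
§13.2 is located in Zone A; closes midnight, at/before 2:00 AM → Annual Permit required.
§13.3 operates from an industrially zoned site; is located in Zone A (not: is located in Zone B) → Industrial Use License not required.
§13.4 is located in Zone A; operates from an industrially zoned site → Commercial Registration required.
§13.5 operates from an industrially zoned site; revenue $2,350,000 ≤ $2,450,000 → General Business Registration required.
§13.6 closes midnight, at/before 2:00 AM; revenue $2,350,000 > $500,000 → Standard Certificate not required.
§13.7 prepares food on-site → exempt from Commercial Registration.
§13.8 prepares food on-site; is located in Zone A → Food Service Permit required.

Food Service Permit, General Business Registration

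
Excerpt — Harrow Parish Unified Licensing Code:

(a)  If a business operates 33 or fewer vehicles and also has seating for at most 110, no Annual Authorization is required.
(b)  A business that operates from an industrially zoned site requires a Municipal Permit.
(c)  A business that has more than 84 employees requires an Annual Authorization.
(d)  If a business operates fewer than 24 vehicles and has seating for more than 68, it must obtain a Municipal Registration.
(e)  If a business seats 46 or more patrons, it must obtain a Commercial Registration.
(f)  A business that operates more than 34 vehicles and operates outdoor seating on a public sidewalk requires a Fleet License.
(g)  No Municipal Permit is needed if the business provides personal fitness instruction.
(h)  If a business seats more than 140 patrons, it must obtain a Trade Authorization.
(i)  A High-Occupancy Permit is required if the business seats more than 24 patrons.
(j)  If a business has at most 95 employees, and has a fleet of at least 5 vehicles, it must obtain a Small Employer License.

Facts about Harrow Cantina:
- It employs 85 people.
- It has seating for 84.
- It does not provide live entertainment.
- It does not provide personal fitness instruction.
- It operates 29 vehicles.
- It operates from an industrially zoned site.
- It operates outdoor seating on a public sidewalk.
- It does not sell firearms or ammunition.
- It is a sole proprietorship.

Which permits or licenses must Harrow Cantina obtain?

(a) vehicles 29 ≤ 33; seating 84 ≤ 110 → exempt from Annual Authorization.
(b) operates from an industrially zoned site → Municipal Permit required.
(c) employees 85 > 84 → Annual Authorization required.
(d) vehicles 29 ≥ 24; seating 84 > 68 → Municipal Registration not required.
(e) seating 84 ≥ 46 → Commercial Registration required.
(f) vehicles 29 ≤ 34; operates outdoor seating on a public sidewalk → Fleet License not required.
(g) does not provide personal fitness instruction → Municipal Permit exemption does not apply.
(h) seating 84 ≤ 140 → Trade Authorization not required.
(i) seating 84 > 24 → High-Occupancy Permit required.
(j) employees 85 ≤ 95; vehicles 29 ≥ 5 → Small Employer License required.

Commercial Registration, High-Occupancy Permit, Municipal Permit, Small Employer License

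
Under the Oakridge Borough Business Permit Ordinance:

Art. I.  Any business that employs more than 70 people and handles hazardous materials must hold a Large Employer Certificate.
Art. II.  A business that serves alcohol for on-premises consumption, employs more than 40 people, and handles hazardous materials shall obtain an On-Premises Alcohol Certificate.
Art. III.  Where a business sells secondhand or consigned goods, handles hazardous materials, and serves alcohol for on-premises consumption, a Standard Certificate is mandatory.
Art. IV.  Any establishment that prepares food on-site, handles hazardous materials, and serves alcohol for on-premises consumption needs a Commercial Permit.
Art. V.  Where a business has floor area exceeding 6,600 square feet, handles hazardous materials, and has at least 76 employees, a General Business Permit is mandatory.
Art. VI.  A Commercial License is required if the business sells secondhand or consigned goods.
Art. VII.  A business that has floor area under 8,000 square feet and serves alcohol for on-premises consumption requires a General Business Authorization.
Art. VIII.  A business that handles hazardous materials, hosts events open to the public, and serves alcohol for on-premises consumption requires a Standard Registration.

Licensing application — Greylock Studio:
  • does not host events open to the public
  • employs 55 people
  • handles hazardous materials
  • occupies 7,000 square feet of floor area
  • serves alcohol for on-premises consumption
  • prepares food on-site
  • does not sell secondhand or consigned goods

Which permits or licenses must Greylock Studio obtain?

Commercial Permit, General Business Authorization, On-Premises Alcohol Certificate

Art. I. employees 55 ≤ 70; handles hazardous materials → Large Employer Certificate not required.
Art. II. serves alcohol for on-premises consumption; employees 55 > 40; handles hazardous materials → On-Premises Alcohol Certificate required.
Art. III. does not sell secondhand or consigned goods; handles hazardous materials; serves alcohol for on-premises consumption → Standard Certificate not required.
Art. IV. prepares food on-site; handles hazardous materials; serves alcohol for on-premises consumption → Commercial Permit required.
Art. V. floor area 7,000 square feet > 6,600 square feet; handles hazardous materials; employees 55 < 76 → General Business Permit not required.
Art. VI. does not sell secondhand or consigned goods → Commercial License not required.
Art. VII. floor area 7,000 square feet < 8,000 square feet; serves alcohol for on-premises consumption → General Business Authorization required.
Art. VIII. handles hazardous materials; does not host events open to the public; serves alcohol for on-premises consumption → Standard Registration not required.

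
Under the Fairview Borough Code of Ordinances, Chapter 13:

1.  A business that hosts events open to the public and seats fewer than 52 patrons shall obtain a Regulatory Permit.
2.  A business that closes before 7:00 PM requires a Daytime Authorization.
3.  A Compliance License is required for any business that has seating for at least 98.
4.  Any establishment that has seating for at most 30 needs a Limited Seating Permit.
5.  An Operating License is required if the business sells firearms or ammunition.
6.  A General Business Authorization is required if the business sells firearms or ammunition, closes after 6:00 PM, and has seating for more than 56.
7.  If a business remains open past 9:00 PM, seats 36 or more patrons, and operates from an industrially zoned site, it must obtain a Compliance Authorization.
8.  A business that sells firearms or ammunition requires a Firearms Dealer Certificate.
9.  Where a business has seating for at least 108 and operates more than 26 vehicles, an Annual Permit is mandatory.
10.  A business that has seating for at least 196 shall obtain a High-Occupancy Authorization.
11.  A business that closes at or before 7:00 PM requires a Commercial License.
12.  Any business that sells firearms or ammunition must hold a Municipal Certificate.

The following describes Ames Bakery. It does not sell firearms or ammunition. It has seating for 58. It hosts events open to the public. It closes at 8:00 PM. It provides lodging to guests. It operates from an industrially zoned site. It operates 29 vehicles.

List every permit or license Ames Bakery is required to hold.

None

1. hosts events open to the public; seating 58 ≥ 52 → Regulatory Permit not required.
2. closes 8:00 PM, after 7:00 PM → Daytime Authorization not required.
3. seating 58 < 98 → Compliance License not required.
4. seating 58 > 30 → Limited Seating Permit not required.
5. does not sell firearms or ammunition → Operating License not required.
6. does not sell firearms or ammunition; closes 8:00 PM, after 6:00 PM; seating 58 > 56 → General Business Authorization not required.
7. closes 8:00 PM, at/before 9:00 PM; seating 58 ≥ 36; operates from an industrially zoned site → Compliance Authorization not required.
8. does not sell firearms or ammunition → Firearms Dealer Certificate not required.
9. seating 58 < 108; vehicles 29 > 26 → Annual Permit not required.
10. seating 58 < 196 → High-Occupancy Authorization not required.
11. closes 8:00 PM, after 7:00 PM → Commercial License not required.
12. does not sell firearms or ammunition → Municipal Certificate not required.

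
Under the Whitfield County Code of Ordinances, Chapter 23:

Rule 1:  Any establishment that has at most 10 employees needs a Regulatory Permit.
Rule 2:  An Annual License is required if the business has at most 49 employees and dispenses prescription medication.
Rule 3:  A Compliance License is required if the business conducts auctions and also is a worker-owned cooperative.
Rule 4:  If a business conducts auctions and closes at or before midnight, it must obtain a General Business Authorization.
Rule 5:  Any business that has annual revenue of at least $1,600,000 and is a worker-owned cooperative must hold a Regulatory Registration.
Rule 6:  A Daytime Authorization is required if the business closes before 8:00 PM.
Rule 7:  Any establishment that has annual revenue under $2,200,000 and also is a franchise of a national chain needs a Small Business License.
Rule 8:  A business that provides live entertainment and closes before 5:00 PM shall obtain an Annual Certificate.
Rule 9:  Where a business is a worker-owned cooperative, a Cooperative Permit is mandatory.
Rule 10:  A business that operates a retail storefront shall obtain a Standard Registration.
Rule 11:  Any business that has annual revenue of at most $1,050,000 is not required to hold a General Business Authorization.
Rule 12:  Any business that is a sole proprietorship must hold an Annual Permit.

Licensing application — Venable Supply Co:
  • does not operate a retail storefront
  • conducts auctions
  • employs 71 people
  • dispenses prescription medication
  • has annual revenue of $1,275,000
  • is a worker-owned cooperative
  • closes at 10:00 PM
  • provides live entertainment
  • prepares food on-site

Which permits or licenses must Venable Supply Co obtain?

Rule 1: employees 71 > 10 → Regulatory Permit not required.
Rule 2: employees 71 > 49; dispenses prescription medication → Annual License not required.
Rule 3: conducts auctions; is a worker-owned cooperative → Compliance License required.
Rule 4: conducts auctions; closes 10:00 PM, at/before midnight → General Business Authorization required.
Rule 5: revenue $1,275,000 < $1,600,000; is a worker-owned cooperative → Regulatory Registration not required.
Rule 6: closes 10:00 PM, after 8:00 PM → Daytime Authorization not required.
Rule 7: revenue $1,275,000 < $2,200,000; is a worker-owned cooperative (not: is a franchise of a national chain) → Small Business License not required.
Rule 8: provides live entertainment; closes 10:00 PM, after 5:00 PM → Annual Certificate not required.
Rule 9: is a worker-owned cooperative → Cooperative Permit required.
Rule 10: does not operate a retail storefront → Standard Registration not required.
Rule 11: revenue $1,275,000 > $1,050,000 → General Business Authorization exemption does not apply.
Rule 12: is a worker-owned cooperative (not: is a sole proprietorship) → Annual Permit not required.

Compliance License, Cooperative Permit, General Business Authorization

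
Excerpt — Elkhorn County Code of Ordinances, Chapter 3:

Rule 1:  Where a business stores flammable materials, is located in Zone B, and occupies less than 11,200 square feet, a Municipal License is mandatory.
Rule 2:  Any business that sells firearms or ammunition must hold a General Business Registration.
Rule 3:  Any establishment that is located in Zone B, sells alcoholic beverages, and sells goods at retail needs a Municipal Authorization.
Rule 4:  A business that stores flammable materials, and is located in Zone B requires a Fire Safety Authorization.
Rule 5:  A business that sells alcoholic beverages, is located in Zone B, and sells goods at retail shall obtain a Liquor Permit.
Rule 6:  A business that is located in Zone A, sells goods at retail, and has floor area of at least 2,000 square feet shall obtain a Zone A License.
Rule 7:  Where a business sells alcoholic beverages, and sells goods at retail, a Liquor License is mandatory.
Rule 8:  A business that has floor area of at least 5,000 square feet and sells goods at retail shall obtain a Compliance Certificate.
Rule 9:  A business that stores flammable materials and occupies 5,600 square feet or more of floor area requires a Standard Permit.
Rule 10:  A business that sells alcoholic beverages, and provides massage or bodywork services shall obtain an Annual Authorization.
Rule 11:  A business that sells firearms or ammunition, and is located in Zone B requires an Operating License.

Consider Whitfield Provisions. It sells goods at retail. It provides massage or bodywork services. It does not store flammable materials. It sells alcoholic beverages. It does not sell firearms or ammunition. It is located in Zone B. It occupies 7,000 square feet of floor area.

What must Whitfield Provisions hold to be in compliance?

Rule 1: does not store flammable materials; is located in Zone B; floor area 7,000 square feet < 11,200 square feet → Municipal License not required.
Rule 2: does not sell firearms or ammunition → General Business Registration not required.
Rule 3: is located in Zone B; sells alcoholic beverages; sells goods at retail → Municipal Authorization required.
Rule 4: does not store flammable materials; is located in Zone B → Fire Safety Authorization not required.
Rule 5: sells alcoholic beverages; is located in Zone B; sells goods at retail → Liquor Permit required.
Rule 6: is located in Zone B (not: is located in Zone A); sells goods at retail; floor area 7,000 square feet ≥ 2,000 square feet → Zone A License not required.
Rule 7: sells alcoholic beverages; sells goods at retail → Liquor License required.
Rule 8: floor area 7,000 square feet ≥ 5,000 square feet; sells goods at retail → Compliance Certificate required.
Rule 9: does not store flammable materials; floor area 7,000 square feet ≥ 5,600 square feet → Standard Permit not required.
Rule 10: sells alcoholic beverages; provides massage or bodywork services → Annual Authorization required.
Rule 11: does not sell firearms or ammunition; is located in Zone B → Operating License not required.

Annual Authorization, Compliance Certificate, Liquor License, Liquor Permit, Municipal Authorization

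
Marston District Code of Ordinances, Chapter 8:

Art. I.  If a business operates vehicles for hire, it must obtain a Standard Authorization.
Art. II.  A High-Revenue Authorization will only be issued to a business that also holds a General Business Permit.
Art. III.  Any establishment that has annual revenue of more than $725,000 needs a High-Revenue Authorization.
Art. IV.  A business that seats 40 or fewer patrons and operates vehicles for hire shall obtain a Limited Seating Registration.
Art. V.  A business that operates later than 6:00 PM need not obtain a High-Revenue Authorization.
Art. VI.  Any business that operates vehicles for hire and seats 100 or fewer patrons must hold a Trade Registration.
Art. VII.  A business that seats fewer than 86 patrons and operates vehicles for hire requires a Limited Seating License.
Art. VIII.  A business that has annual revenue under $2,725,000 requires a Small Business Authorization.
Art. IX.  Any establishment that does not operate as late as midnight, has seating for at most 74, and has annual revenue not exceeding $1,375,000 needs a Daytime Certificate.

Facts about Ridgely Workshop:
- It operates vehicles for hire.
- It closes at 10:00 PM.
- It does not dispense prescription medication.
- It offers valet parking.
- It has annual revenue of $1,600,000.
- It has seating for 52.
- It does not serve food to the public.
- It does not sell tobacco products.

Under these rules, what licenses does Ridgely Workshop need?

Art. I. operates vehicles for hire → Standard Authorization required.
Art. II. High-Revenue Authorization is not required → no effect.
Art. III. revenue $1,600,000 > $725,000 → High-Revenue Authorization required.
Art. IV. seating 52 > 40; operates vehicles for hire → Limited Seating Registration not required.
Art. V. closes 10:00 PM, after 6:00 PM → exempt from High-Revenue Authorization.
Art. VI. operates vehicles for hire; seating 52 ≤ 100 → Trade Registration required.
Art. VII. seating 52 < 86; operates vehicles for hire → Limited Seating License required.
Art. VIII. revenue $1,600,000 < $2,725,000 → Small Business Authorization required.
Art. IX. closes 10:00 PM, at/before midnight; seating 52 ≤ 74; revenue $1,600,000 > $1,375,000 → Daytime Certificate not required.

Limited Seating License, Small Business Authorization, Standard Authorization, Trade Registration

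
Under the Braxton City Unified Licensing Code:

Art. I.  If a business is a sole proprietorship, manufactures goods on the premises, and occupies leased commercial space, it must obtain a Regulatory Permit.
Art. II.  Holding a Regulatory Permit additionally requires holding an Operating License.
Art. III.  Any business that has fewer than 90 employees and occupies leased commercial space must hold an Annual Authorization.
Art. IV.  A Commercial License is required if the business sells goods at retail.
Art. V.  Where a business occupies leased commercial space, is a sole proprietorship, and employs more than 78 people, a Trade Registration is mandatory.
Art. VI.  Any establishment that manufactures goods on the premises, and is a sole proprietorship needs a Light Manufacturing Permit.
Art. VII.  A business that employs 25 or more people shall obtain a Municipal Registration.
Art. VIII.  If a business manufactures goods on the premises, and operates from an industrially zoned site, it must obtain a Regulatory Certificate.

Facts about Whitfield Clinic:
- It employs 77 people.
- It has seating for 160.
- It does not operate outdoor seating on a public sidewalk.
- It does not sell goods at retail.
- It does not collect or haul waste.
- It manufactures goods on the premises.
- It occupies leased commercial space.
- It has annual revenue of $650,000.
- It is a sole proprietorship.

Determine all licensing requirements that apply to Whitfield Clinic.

Annual Authorization, Light Manufacturing Permit, Municipal Registration, Operating License, Regulatory Permit

Art. I. is a sole proprietorship; manufactures goods on the premises; occupies leased commercial space → Regulatory Permit required.
Art. II. Regulatory Permit is required → Operating License also required.
Art. III. employees 77 < 90; occupies leased commercial space → Annual Authorization required.
Art. IV. does not sell goods at retail → Commercial License not required.
Art. V. occupies leased commercial space; is a sole proprietorship; employees 77 ≤ 78 → Trade Registration not required.
Art. VI. manufactures goods on the premises; is a sole proprietorship → Light Manufacturing Permit required.
Art. VII. employees 77 ≥ 25 → Municipal Registration required.
Art. VIII. manufactures goods on the premises; occupies leased commercial space (not: operates from an industrially zoned site) → Regulatory Certificate not required.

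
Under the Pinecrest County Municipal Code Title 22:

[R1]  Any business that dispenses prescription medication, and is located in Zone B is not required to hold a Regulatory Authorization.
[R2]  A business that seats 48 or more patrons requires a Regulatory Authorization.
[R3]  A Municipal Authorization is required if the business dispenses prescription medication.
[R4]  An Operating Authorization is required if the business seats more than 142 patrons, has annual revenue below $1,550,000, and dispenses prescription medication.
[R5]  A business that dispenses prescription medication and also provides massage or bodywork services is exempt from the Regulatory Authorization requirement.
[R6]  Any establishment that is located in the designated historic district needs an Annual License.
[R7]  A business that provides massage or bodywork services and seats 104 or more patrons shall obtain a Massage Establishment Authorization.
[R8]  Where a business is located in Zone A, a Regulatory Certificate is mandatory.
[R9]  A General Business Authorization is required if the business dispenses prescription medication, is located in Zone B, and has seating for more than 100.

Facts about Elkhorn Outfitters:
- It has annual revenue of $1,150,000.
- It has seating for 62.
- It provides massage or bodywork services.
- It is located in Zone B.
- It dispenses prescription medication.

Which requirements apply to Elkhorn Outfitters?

Municipal Authorization

[R1] dispenses prescription medication; is located in Zone B → exempt from Regulatory Authorization.
[R2] seating 62 ≥ 48 → Regulatory Authorization required.
[R3] dispenses prescription medication → Municipal Authorization required.
[R4] seating 62 ≤ 142; revenue $1,150,000 < $1,550,000; dispenses prescription medication → Operating Authorization not required.
[R5] dispenses prescription medication; provides massage or bodywork services → exempt from Regulatory Authorization.
[R6] is located in Zone B (not: is located in the designated historic district) → Annual License not required.
[R7] provides massage or bodywork services; seating 62 < 104 → Massage Establishment Authorization not required.
[R8] is located in Zone B (not: is located in Zone A) → Regulatory Certificate not required.
[R9] dispenses prescription medication; is located in Zone B; seating 62 ≤ 100 → General Business Authorization not required.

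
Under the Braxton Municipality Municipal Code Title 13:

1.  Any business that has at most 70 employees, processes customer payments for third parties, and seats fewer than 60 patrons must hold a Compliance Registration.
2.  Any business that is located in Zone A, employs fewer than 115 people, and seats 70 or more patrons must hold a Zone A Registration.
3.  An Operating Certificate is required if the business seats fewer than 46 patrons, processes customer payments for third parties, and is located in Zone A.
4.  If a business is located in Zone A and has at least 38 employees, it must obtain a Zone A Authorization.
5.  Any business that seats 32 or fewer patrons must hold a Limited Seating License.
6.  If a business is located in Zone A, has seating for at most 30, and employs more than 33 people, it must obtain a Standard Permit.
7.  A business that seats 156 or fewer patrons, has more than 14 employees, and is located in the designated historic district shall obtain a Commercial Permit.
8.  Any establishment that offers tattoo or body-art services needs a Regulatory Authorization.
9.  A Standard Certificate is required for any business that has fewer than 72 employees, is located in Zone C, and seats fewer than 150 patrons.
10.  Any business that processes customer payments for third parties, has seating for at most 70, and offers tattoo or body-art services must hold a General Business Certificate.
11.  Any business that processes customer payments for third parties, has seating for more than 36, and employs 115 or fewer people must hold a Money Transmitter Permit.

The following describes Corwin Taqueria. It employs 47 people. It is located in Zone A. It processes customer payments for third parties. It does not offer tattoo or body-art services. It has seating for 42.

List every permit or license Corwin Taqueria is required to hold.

Compliance Registration, Money Transmitter Permit, Operating Certificate, Zone A Authorization

1. employees 47 ≤ 70; processes customer payments for third parties; seating 42 < 60 → Compliance Registration required.
2. is located in Zone A; employees 47 < 115; seating 42 < 70 → Zone A Registration not required.
3. seating 42 < 46; processes customer payments for third parties; is located in Zone A → Operating Certificate required.
4. is located in Zone A; employees 47 ≥ 38 → Zone A Authorization required.
5. seating 42 > 32 → Limited Seating License not required.
6. is located in Zone A; seating 42 > 30; employees 47 > 33 → Standard Permit not required.
7. seating 42 ≤ 156; employees 47 > 14; is located in Zone A (not: is located in the designated historic district) → Commercial Permit not required.
8. does not offer tattoo or body-art services → Regulatory Authorization not required.
9. employees 47 < 72; is located in Zone A (not: is located in Zone C); seating 42 < 150 → Standard Certificate not required.
10. processes customer payments for third parties; seating 42 ≤ 70; does not offer tattoo or body-art services → General Business Certificate not required.
11. processes customer payments for third parties; seating 42 > 36; employees 47 ≤ 115 → Money Transmitter Permit required.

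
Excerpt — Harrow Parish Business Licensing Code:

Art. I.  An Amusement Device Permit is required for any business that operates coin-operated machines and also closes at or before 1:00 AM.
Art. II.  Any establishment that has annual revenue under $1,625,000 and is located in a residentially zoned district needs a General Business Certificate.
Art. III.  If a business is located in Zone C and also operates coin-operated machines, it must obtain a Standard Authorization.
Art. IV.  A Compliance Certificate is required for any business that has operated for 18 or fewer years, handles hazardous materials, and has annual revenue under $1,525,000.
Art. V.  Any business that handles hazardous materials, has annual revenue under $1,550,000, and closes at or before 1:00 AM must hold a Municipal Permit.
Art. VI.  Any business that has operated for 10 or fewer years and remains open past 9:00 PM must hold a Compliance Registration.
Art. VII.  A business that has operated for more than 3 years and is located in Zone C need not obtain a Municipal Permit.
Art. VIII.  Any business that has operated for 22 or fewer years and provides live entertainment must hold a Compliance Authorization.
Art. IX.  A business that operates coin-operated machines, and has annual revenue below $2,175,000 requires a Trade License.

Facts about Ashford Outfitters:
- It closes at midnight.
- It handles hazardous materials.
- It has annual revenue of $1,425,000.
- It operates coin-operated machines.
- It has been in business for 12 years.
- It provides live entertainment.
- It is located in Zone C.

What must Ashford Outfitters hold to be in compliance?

Art. I. operates coin-operated machines; closes midnight, at/before 1:00 AM → Amusement Device Permit required.
Art. II. revenue $1,425,000 < $1,625,000; is located in Zone C (not: is located in a residentially zoned district) → General Business Certificate not required.
Art. III. is located in Zone C; operates coin-operated machines → Standard Authorization required.
Art. IV. years in business 12 ≤ 18; handles hazardous materials; revenue $1,425,000 < $1,525,000 → Compliance Certificate required.
Art. V. handles hazardous materials; revenue $1,425,000 < $1,550,000; closes midnight, at/before 1:00 AM → Municipal Permit required.
Art. VI. years in business 12 > 10; closes midnight, after 9:00 PM → Compliance Registration not required.
Art. VII. years in business 12 > 3; is located in Zone C → exempt from Municipal Permit.
Art. VIII. years in business 12 ≤ 22; provides live entertainment → Compliance Authorization required.
Art. IX. operates coin-operated machines; revenue $1,425,000 < $2,175,000 → Trade License required.

Amusement Device Permit, Compliance Authorization, Compliance Certificate, Standard Authorization, Trade License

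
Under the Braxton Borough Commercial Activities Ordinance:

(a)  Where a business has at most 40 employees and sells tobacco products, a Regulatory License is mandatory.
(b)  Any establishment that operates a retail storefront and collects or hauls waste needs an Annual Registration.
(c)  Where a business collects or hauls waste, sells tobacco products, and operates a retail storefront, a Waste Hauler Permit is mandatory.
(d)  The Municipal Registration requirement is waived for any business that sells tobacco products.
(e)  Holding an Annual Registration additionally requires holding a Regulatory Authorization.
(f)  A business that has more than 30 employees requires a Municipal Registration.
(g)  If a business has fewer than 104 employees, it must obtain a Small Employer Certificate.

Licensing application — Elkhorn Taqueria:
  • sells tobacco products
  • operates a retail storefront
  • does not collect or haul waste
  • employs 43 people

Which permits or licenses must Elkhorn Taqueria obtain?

Small Employer Certificate

(a) employees 43 > 40; sells tobacco products → Regulatory License not required.
(b) operates a retail storefront; does not collect or haul waste → Annual Registration not required.
(c) does not collect or haul waste; sells tobacco products; operates a retail storefront → Waste Hauler Permit not required.
(d) sells tobacco products → exempt from Municipal Registration.
(e) Annual Registration is not required → no effect.
(f) employees 43 > 30 → Municipal Registration required.
(g) employees 43 < 104 → Small Employer Certificate required.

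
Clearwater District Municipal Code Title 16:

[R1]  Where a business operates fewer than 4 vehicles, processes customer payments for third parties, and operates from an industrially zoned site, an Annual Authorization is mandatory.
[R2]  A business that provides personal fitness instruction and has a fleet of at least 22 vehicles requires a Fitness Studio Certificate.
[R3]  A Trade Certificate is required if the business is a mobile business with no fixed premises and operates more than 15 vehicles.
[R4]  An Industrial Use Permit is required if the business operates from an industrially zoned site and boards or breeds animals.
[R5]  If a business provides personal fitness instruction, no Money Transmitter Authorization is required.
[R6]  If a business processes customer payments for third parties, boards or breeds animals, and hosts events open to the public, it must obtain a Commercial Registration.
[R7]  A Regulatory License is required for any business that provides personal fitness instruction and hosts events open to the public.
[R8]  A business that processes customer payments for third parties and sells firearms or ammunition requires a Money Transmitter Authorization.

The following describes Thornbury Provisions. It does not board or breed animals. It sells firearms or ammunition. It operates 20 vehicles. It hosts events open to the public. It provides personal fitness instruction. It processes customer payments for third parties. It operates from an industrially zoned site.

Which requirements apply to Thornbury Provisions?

Regulatory License

[R1] vehicles 20 ≥ 4; processes customer payments for third parties; operates from an industrially zoned site → Annual Authorization not required.
[R2] provides personal fitness instruction; vehicles 20 < 22 → Fitness Studio Certificate not required.
[R3] operates from an industrially zoned site (not: is a mobile business with no fixed premises); vehicles 20 > 15 → Trade Certificate not required.
[R4] operates from an industrially zoned site; does not board or breed animals → Industrial Use Permit not required.
[R5] provides personal fitness instruction → exempt from Money Transmitter Authorization.
[R6] processes customer payments for third parties; does not board or breed animals; hosts events open to the public → Commercial Registration not required.
[R7] provides personal fitness instruction; hosts events open to the public → Regulatory License required.
[R8] processes customer payments for third parties; sells firearms or ammunition → Money Transmitter Authorization required.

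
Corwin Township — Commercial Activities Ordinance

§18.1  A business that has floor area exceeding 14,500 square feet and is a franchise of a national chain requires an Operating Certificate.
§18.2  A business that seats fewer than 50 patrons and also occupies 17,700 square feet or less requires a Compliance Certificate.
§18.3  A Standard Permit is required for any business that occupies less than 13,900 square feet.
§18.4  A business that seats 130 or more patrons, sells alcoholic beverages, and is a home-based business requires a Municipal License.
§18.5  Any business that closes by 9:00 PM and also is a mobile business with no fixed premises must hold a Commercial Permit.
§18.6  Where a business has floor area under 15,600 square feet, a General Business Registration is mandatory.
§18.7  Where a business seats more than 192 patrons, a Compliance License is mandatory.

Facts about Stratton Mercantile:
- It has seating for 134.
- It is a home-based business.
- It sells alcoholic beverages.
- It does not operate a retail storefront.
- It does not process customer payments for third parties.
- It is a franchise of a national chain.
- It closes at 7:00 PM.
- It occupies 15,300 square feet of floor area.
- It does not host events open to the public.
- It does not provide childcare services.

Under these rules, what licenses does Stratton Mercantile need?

General Business Registration, Municipal License, Operating Certificate

§18.1 floor area 15,300 square feet > 14,500 square feet; is a franchise of a national chain → Operating Certificate required.
§18.2 seating 134 ≥ 50; floor area 15,300 square feet ≤ 17,700 square feet → Compliance Certificate not required.
§18.3 floor area 15,300 square feet ≥ 13,900 square feet → Standard Permit not required.
§18.4 seating 134 ≥ 130; sells alcoholic beverages; is a home-based business → Municipal License required.
§18.5 closes 7:00 PM, at/before 9:00 PM; is a home-based business (not: is a mobile business with no fixed premises) → Commercial Permit not required.
§18.6 floor area 15,300 square feet < 15,600 square feet → General Business Registration required.
§18.7 seating 134 ≤ 192 → Compliance License not required.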